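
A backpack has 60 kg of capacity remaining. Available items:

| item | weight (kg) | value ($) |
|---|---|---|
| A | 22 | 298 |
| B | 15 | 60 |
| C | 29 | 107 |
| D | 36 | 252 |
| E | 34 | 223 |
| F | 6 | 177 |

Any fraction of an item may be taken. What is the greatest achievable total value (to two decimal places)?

699.00

Sort by value per unit weight and fill in that order.
Order: F (177/6=29.50) > A (298/22=13.55) > D (252/36=7.00) > E (223/34=6.56) > B (60/15=4.00) > C (107/29=3.69)
Fill: take F (6 @ 177) → take A (22 @ 298) → take 32/36 of D → 224.00; 60/60 used.
Total value = 699.00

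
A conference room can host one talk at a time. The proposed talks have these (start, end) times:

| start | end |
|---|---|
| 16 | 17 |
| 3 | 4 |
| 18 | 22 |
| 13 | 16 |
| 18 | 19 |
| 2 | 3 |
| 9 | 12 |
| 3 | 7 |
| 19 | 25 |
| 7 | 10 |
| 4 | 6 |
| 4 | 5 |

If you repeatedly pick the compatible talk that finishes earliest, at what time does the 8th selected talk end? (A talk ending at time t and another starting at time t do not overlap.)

25

Sorted by end: (2,3)  (3,4)  (4,5)  (4,6)  (3,7)  (7,10)  (9,12)  (13,16)  (16,17)  (18,19)  (18,22)  (19,25)
take (2,3); take (3,4); take (4,5); skip (4,6); take (7,10); take (13,16); take (16,17); take (18,19); take (19,25).
Selected: (2,3) (3,4) (4,5) (7,10) (13,16) (16,17) (18,19) (19,25)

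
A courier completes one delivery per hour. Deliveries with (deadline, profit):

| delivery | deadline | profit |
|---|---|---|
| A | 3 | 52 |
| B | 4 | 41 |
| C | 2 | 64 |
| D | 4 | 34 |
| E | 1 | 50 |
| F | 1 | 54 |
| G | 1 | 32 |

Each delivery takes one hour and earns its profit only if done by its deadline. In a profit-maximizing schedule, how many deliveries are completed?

Take jobs in profit order; each goes to the latest open slot no later than its deadline.
Profit order: C=64 F=54 A=52 E=50 B=41 D=34 G=32
Assign: C→slot 2, F→slot 1, A→slot 3, E skipped, B→slot 4, D skipped, G skipped.
Slots: [1:F] [2:C] [3:A] [4:B]
4 of 7 scheduled.

4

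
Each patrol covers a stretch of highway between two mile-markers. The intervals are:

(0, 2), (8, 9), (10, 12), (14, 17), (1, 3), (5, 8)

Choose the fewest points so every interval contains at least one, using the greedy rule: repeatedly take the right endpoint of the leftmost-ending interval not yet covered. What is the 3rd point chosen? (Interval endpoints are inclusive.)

12

Process intervals by earliest right end; each time one isn't hit yet, stab at its right endpoint.
Sorted: [0,2] [1,3] [5,8] [8,9] [10,12] [14,17]
{[0,2],[1,3]} hit by 2; {[5,8],[8,9]} hit by 8; {[10,12]} hit by 12; {[14,17]} hit by 17.
Points: 2, 8, 12, 17 (4 total).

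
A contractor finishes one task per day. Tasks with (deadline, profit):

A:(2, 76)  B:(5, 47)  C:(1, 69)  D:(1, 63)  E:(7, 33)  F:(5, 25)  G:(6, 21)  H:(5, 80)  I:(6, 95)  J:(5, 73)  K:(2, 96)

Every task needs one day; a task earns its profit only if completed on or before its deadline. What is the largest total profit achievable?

Profit order: K=96 I=95 H=80 A=76 J=73 C=69 D=63 B=47 E=33 F=25 G=21
Assign: K→slot 2, I→slot 6, H→slot 5, A→slot 1, J→slot 4, C skipped, D skipped, B→slot 3, E→slot 7, F skipped, G skipped.
Slots: [1:A] [2:K] [3:B] [4:J] [5:H] [6:I] [7:E]
Profit = 76 + 96 + 47 + 73 + 80 + 95 + 33 = 500

500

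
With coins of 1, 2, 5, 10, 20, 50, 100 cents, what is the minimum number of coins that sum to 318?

7

318 = 3×100 + 1×10 + 1×5 + 1×2 + 1×1
Total coins = 3 + 1 + 1 + 1 + 1 = 7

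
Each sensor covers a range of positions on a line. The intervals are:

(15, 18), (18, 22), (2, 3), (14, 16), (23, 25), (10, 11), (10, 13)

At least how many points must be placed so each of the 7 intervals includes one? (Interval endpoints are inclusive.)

5

Process intervals by earliest right end; each time one isn't hit yet, stab at its right endpoint.
Sorted: [2,3] [10,11] [10,13] [14,16] [15,18] [18,22] [23,25]
{[2,3]} hit by 3; {[10,11],[10,13]} hit by 11; {[14,16],[15,18]} hit by 16; {[18,22]} hit by 22; {[23,25]} hit by 25.
Points: 3, 11, 16, 22, 25 (5 total).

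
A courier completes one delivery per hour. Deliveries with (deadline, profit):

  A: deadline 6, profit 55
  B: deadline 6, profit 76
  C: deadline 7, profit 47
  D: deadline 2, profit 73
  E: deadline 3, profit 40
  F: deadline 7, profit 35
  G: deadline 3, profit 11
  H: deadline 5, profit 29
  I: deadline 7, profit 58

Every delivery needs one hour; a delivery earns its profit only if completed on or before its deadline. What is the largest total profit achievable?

384

Take jobs in profit order; each goes to the latest open slot no later than its deadline.
By profit: B(d6,76), D(d2,73), I(d7,58), A(d6,55), C(d7,47), E(d3,40), F(d7,35), H(d5,29), G(d3,11)
B→slot 6; D→slot 2; I→slot 7; A→slot 5; C→slot 4; E→slot 3; F→slot 1; H skipped; G skipped.
Profit = 35 + 73 + 40 + 47 + 55 + 76 + 58 = 384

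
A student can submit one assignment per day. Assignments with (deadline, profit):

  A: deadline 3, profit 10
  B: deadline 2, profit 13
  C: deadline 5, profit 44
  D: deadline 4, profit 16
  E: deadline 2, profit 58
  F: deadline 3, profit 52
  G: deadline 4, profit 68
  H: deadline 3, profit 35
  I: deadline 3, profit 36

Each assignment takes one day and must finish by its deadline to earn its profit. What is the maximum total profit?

258

Take jobs in profit order; each goes to the latest open slot no later than its deadline.
Profit order: G=68 E=58 F=52 C=44 I=36 H=35 D=16 B=13 A=10
Assign: G→slot 4, E→slot 2, F→slot 3, C→slot 5, I→slot 1, H skipped, D skipped, B skipped, A skipped.
Slots: [1:I] [2:E] [3:F] [4:G] [5:C]
Profit = 36 + 58 + 52 + 68 + 44 = 258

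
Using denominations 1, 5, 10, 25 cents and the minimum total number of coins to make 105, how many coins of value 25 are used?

Greedy: take as many of the largest coin as possible, then repeat with the remainder.
105 − 4×25→5 − 1×5→0
Count of 25: 4

4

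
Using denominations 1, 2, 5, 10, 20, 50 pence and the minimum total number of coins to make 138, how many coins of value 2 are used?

1

138 = 2×50 + 1×20 + 1×10 + 1×5 + 1×2 + 1×1
Count of 2: 1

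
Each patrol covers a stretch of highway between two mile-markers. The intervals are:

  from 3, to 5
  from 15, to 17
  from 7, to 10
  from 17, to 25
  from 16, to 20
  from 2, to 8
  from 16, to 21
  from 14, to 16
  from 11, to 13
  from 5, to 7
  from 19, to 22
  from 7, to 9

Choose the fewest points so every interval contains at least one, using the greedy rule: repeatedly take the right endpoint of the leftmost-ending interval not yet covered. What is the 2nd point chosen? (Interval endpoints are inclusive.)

9

By right end: [3,5]  [5,7]  [2,8]  [7,9]  [7,10]  [11,13]  [14,16]  [15,17]  [16,20]  [16,21]  [19,22]  [17,25]
[3,5] uncovered → point at 5; [7,9] uncovered → point at 9; [11,13] uncovered → point at 13; [14,16] uncovered → point at 16; [19,22] uncovered → point at 22.
Points: 5, 9, 13, 16, 22 (5 total).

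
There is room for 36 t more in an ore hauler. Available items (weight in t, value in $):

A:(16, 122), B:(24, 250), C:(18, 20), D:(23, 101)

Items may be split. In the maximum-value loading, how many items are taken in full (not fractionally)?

Sort by value per unit weight and fill in that order.
Order: B (250/24=10.42) > A (122/16=7.62) > D (101/23=4.39) > C (20/18=1.11)
Fill: take B (24 @ 250) → take 12/16 of A → 91.50; 36/36 used.
1 item(s) taken whole; one partial (take 12/16 of A).

1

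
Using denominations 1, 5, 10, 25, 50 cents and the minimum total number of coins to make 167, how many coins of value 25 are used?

Use the largest denomination that fits, subtract, and repeat.
167 − 3×50→17 − 1×10→7 − 1×5→2 − 2×1→0
Count of 25: 0

0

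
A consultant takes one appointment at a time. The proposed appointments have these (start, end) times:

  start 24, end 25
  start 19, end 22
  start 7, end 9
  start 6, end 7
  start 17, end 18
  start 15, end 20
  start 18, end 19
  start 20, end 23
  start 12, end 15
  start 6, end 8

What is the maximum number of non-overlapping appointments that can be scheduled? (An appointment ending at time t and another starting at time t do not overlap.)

7

Sort by end time and greedily take each interval whose start is ≥ the last chosen end.
Sorted by end: (6,7)  (6,8)  (7,9)  (12,15)  (17,18)  (18,19)  (15,20)  (19,22)  (20,23)  (24,25)
take (6,7); take (7,9); take (12,15); take (17,18); take (18,19); take (19,22); take (24,25).
Selected 7 appointments.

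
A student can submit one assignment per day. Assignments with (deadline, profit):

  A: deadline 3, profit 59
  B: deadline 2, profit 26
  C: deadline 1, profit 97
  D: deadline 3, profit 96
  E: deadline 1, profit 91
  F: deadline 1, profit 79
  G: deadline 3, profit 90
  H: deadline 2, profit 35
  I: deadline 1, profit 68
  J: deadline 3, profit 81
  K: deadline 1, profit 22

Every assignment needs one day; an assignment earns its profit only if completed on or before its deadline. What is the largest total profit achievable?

283

Profit order: C=97 D=96 E=91 G=90 J=81 F=79 I=68 A=59 H=35 B=26 K=22
Assign: C→slot 1, D→slot 3, E skipped, G→slot 2, J skipped, F skipped, I skipped, A skipped, H skipped, B skipped, K skipped.
Slots: [1:C] [2:G] [3:D]
Profit = 97 + 90 + 96 = 283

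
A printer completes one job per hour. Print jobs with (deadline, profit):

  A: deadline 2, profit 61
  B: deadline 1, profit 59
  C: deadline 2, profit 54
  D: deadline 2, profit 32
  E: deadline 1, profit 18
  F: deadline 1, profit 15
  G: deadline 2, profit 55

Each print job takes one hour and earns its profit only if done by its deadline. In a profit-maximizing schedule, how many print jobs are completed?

By profit: A(d2,61), B(d1,59), G(d2,55), C(d2,54), D(d2,32), E(d1,18), F(d1,15)
A→slot 2; B→slot 1; G skipped; C skipped; D skipped; E skipped; F skipped.
2 of 7 scheduled.

2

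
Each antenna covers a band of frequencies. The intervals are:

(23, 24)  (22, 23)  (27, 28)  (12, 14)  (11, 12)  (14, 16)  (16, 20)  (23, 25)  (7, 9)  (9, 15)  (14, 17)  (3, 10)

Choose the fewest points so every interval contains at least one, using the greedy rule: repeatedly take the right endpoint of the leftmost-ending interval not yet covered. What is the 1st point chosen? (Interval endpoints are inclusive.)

Sort by right endpoint; whenever an interval is uncovered, place a point at its right end.
Sorted: [7,9] [3,10] [11,12] [12,14] [9,15] [14,16] [14,17] [16,20] [22,23] [23,24] [23,25] [27,28]
{[7,9],[3,10]} hit by 9; {[11,12],[12,14],[9,15]} hit by 12; {[14,16],[14,17],[16,20]} hit by 16; {[22,23],[23,24],[23,25]} hit by 23; {[27,28]} hit by 28.
Points: 9, 12, 16, 23, 28 (5 total).

9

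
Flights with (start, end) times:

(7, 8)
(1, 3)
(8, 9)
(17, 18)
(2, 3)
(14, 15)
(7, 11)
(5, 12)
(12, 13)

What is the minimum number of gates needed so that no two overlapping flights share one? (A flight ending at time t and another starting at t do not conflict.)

Count concurrent intervals with a sweep; the peak is the room count.
Events (time:±→running): 1:+→1 2:+→2 3:-→1 3:-→0 5:+→1 7:+→2 7:+→3 … peak 3.

3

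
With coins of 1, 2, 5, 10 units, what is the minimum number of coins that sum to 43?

6

43 = 4×10 + 1×2 + 1×1
Total coins = 4 + 1 + 1 = 6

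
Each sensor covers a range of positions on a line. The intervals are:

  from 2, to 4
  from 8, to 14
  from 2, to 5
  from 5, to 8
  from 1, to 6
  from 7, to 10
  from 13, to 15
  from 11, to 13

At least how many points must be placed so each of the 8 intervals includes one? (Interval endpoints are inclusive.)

3

Sorted: [2,4] [2,5] [1,6] [5,8] [7,10] [11,13] [8,14] [13,15]
{[2,4],[2,5],[1,6]} hit by 4; {[5,8],[7,10]} hit by 8; {[11,13],[8,14],[13,15]} hit by 13.
Points: 4, 8, 13 (3 total).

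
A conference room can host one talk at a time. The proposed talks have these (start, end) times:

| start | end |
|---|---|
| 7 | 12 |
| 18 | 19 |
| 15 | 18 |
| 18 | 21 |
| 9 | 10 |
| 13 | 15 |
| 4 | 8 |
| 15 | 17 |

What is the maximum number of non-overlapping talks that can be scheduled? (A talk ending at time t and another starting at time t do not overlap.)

5

Greedy by earliest finish: after sorting by end time, pick each interval compatible with the last pick.
Sorted by end: (4,8)  (9,10)  (7,12)  (13,15)  (15,17)  (15,18)  (18,19)  (18,21)
take (4,8); take (9,10); take (13,15); take (15,17); skip (15,18); take (18,19); skip (18,21).
Selected 5 talks.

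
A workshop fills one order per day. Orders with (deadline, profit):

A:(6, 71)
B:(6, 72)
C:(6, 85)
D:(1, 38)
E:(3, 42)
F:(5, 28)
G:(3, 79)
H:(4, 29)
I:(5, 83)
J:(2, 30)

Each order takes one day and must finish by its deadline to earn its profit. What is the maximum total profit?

Sort by profit descending; place each in the latest free slot ≤ its deadline.
By profit: C(d6,85), I(d5,83), G(d3,79), B(d6,72), A(d6,71), E(d3,42), D(d1,38), J(d2,30), H(d4,29), F(d5,28)
C→slot 6; I→slot 5; G→slot 3; B→slot 4; A→slot 2; E→slot 1; D skipped; J skipped; H skipped; F skipped.
Profit = 42 + 71 + 79 + 72 + 83 + 85 = 432

432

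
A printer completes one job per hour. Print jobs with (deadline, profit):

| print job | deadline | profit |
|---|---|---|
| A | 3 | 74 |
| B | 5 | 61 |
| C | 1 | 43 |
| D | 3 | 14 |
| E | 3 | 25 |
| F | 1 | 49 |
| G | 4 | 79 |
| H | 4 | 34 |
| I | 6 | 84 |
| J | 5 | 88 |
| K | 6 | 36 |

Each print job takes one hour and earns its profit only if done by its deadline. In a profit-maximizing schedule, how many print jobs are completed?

6

Take jobs in profit order; each goes to the latest open slot no later than its deadline.
Profit order: J=88 I=84 G=79 A=74 B=61 F=49 C=43 K=36 H=34 E=25 D=14
Assign: J→slot 5, I→slot 6, G→slot 4, A→slot 3, B→slot 2, F→slot 1, C skipped, K skipped, H skipped, E skipped, D skipped.
Slots: [1:F] [2:B] [3:A] [4:G] [5:J] [6:I]
6 of 11 scheduled.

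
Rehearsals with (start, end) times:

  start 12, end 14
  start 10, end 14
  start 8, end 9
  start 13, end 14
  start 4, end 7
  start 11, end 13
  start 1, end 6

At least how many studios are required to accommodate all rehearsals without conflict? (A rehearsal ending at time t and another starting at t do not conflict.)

3

Events (time:±→running): 1:+→1 4:+→2 6:-→1 7:-→0 8:+→1 9:-→0 10:+→1 11:+→2 12:+→3 … peak 3.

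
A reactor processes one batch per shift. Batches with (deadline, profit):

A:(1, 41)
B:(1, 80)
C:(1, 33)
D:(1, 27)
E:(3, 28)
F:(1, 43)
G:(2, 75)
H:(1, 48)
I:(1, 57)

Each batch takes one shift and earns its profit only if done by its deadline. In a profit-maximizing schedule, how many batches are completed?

Take jobs in profit order; each goes to the latest open slot no later than its deadline.
Profit order: B=80 G=75 I=57 H=48 F=43 A=41 C=33 E=28 D=27
Assign: B→slot 1, G→slot 2, I skipped, H skipped, F skipped, A skipped, C skipped, E→slot 3, D skipped.
Slots: [1:B] [2:G] [3:E]
3 of 9 scheduled.

3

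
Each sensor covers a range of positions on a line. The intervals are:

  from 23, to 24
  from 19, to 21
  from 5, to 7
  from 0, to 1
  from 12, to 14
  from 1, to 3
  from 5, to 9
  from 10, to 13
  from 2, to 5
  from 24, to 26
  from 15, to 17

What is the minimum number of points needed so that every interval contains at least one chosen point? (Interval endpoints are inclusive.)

6

Sorted: [0,1] [1,3] [2,5] [5,7] [5,9] [10,13] [12,14] [15,17] [19,21] [23,24] [24,26]
{[0,1],[1,3]} hit by 1; {[2,5],[5,7],[5,9]} hit by 5; {[10,13],[12,14]} hit by 13; {[15,17]} hit by 17; {[19,21]} hit by 21; {[23,24],[24,26]} hit by 24.
Points: 1, 5, 13, 17, 21, 24 (6 total).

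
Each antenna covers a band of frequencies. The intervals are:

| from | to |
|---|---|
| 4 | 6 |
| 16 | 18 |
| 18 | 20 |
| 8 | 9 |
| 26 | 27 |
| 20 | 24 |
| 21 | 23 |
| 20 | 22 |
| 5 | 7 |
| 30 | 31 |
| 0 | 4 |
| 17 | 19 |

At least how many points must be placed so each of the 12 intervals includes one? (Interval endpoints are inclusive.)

7

Sort by right endpoint; whenever an interval is uncovered, place a point at its right end.
By right end: [0,4]  [4,6]  [5,7]  [8,9]  [16,18]  [17,19]  [18,20]  [20,22]  [21,23]  [20,24]  [26,27]  [30,31]
[0,4] uncovered → point at 4; [5,7] uncovered → point at 7; [8,9] uncovered → point at 9; [16,18] uncovered → point at 18; [20,22] uncovered → point at 22; [26,27] uncovered → point at 27; [30,31] uncovered → point at 31.
Points: 4, 7, 9, 18, 22, 27, 31 (7 total).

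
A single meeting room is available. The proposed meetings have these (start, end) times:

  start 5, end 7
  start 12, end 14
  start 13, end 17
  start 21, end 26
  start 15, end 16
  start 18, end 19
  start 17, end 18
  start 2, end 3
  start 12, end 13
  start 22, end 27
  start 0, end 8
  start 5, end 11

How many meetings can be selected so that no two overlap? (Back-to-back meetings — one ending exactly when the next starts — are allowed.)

7

Order by finish time; keep every interval that doesn't clash with the previous kept one.
By end time: (2,3), (5,7), (0,8), (5,11), (12,13), (12,14), (15,16), (13,17), (17,18), (18,19), (21,26), (22,27).
Pick (2,3); next start ≥ 3 → (5,7); next start ≥ 7 → (12,13); next start ≥ 13 → (15,16); next start ≥ 16 → (17,18); next start ≥ 18 → (18,19); next start ≥ 19 → (21,26).
Selected 7 meetings.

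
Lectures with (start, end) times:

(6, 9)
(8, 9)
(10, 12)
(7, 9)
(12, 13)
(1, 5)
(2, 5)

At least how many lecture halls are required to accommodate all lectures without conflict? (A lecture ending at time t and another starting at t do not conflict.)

3

Events (time:±→running): 1:+→1 2:+→2 5:-→1 5:-→0 6:+→1 7:+→2 8:+→3 … peak 3.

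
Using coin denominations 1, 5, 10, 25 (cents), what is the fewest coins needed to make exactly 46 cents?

46 = 1×25 + 2×10 + 1×1
Total coins = 1 + 2 + 1 = 4

4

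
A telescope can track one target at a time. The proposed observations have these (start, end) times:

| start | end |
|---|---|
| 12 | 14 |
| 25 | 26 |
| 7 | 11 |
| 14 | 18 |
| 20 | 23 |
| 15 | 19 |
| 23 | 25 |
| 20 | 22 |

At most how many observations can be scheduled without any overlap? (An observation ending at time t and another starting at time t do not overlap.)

6

Sort by end time and greedily take each interval whose start is ≥ the last chosen end.
Sorted by end: (7,11)  (12,14)  (14,18)  (15,19)  (20,22)  (20,23)  (23,25)  (25,26)
take (7,11); take (12,14); take (14,18); take (20,22); skip (20,23); take (23,25); take (25,26).
Selected 6 observations.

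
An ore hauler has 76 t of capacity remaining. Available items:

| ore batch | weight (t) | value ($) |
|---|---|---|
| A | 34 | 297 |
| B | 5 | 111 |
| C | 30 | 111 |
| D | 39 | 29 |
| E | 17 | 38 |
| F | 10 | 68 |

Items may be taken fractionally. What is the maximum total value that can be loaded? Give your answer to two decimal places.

575.90

Greedy by value/weight ratio, highest first.
Order: B (111/5=22.20) > A (297/34=8.74) > F (68/10=6.80) > C (111/30=3.70) > E (38/17=2.24) > D (29/39=0.74)
Fill: take B (5 @ 111) → take A (34 @ 297) → take F (10 @ 68) → take 27/30 of C → 99.90; 76/76 used.
Total value = 575.90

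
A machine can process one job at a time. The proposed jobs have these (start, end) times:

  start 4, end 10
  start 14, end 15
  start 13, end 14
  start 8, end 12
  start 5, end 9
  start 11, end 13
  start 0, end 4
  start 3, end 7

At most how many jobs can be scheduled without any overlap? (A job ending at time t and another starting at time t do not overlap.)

5

Sort by end time and greedily take each interval whose start is ≥ the last chosen end.
By end time: (0,4), (3,7), (5,9), (4,10), (8,12), (11,13), (13,14), (14,15).
Pick (0,4); next start ≥ 4 → (5,9); next start ≥ 9 → (11,13); next start ≥ 13 → (13,14); next start ≥ 14 → (14,15).
Selected 5 jobs.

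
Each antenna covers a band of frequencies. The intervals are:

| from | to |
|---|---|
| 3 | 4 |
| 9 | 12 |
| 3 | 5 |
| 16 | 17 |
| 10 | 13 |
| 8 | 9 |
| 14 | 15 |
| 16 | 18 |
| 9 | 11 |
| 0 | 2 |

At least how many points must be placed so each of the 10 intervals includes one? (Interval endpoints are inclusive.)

Process intervals by earliest right end; each time one isn't hit yet, stab at its right endpoint.
By right end: [0,2]  [3,4]  [3,5]  [8,9]  [9,11]  [9,12]  [10,13]  [14,15]  [16,17]  [16,18]
[0,2] uncovered → point at 2; [3,4] uncovered → point at 4; [8,9] uncovered → point at 9; [10,13] uncovered → point at 13; [14,15] uncovered → point at 15; [16,17] uncovered → point at 17.
Points: 2, 4, 9, 13, 15, 17 (6 total).

6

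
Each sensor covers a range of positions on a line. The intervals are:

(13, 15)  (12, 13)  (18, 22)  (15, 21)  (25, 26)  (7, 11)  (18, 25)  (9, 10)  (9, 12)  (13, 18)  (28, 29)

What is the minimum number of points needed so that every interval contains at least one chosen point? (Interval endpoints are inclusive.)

Sorted: [9,10] [7,11] [9,12] [12,13] [13,15] [13,18] [15,21] [18,22] [18,25] [25,26] [28,29]
{[9,10],[7,11],[9,12]} hit by 10; {[12,13],[13,15],[13,18]} hit by 13; {[15,21],[18,22],[18,25]} hit by 21; {[25,26]} hit by 26; {[28,29]} hit by 29.
Points: 10, 13, 21, 26, 29 (5 total).

5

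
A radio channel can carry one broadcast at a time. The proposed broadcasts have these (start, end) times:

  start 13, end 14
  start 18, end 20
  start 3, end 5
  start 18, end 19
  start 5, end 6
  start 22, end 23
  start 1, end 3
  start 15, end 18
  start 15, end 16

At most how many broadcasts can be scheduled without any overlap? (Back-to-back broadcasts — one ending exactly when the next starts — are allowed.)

7

By end time: (1,3), (3,5), (5,6), (13,14), (15,16), (15,18), (18,19), (18,20), (22,23).
Pick (1,3); next start ≥ 3 → (3,5); next start ≥ 5 → (5,6); next start ≥ 6 → (13,14); next start ≥ 14 → (15,16); next start ≥ 16 → (18,19); next start ≥ 19 → (22,23).
Selected 7 broadcasts.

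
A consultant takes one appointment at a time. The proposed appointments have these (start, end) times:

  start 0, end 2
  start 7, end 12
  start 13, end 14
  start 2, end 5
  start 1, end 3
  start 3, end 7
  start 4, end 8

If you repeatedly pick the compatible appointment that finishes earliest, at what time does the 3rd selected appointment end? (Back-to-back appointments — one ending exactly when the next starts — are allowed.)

Order by finish time; keep every interval that doesn't clash with the previous kept one.
Sorted by end: (0,2)  (1,3)  (2,5)  (3,7)  (4,8)  (7,12)  (13,14)
take (0,2); take (2,5); take (7,12); take (13,14).
Selected: (0,2) (2,5) (7,12) (13,14)

12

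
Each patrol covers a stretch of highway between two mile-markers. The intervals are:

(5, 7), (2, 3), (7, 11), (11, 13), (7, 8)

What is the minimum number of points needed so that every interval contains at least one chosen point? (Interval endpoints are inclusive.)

Process intervals by earliest right end; each time one isn't hit yet, stab at its right endpoint.
By right end: [2,3]  [5,7]  [7,8]  [7,11]  [11,13]
[2,3] uncovered → point at 3; [5,7] uncovered → point at 7; [11,13] uncovered → point at 13.
Points: 3, 7, 13 (3 total).

3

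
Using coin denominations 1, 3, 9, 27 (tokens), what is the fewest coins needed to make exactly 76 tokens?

6

76 − 2×27→22 − 2×9→4 − 1×3→1 − 1×1→0
Total coins = 2 + 2 + 1 + 1 = 6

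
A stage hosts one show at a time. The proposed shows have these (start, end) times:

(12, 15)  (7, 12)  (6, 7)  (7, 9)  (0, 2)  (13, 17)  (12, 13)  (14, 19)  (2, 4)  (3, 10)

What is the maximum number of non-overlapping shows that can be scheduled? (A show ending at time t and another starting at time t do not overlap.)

6

By end time: (0,2), (2,4), (6,7), (7,9), (3,10), (7,12), (12,13), (12,15), (13,17), (14,19).
Pick (0,2); next start ≥ 2 → (2,4); next start ≥ 4 → (6,7); next start ≥ 7 → (7,9); next start ≥ 9 → (12,13); next start ≥ 13 → (13,17).
Selected 6 shows.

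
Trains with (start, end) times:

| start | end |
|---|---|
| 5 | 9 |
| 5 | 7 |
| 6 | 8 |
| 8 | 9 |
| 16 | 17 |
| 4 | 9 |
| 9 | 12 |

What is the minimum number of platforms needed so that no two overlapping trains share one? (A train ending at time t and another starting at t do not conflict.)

starts: [4, 5, 5, 6, 8, 9, 16]
ends:   [7, 8, 9, 9, 9, 12, 17]
s4→1 s5→2 s5→3 s6→4  — peak 4.

4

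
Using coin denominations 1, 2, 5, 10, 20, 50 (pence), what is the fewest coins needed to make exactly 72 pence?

3

72 = 1×50 + 1×20 + 1×2
Total coins = 1 + 1 + 1 = 3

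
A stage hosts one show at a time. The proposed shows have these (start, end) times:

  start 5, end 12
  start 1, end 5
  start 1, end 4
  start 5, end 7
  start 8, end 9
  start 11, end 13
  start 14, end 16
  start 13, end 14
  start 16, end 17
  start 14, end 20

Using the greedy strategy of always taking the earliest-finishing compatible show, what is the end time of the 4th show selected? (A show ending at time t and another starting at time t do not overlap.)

13

Greedy by earliest finish: after sorting by end time, pick each interval compatible with the last pick.
By end time: (1,4), (1,5), (5,7), (8,9), (5,12), (11,13), (13,14), (14,16), (16,17), (14,20).
Pick (1,4); next start ≥ 4 → (5,7); next start ≥ 7 → (8,9); next start ≥ 9 → (11,13); next start ≥ 13 → (13,14); next start ≥ 14 → (14,16); next start ≥ 16 → (16,17).
Selected: (1,4) (5,7) (8,9) (11,13) (13,14) (14,16) (16,17)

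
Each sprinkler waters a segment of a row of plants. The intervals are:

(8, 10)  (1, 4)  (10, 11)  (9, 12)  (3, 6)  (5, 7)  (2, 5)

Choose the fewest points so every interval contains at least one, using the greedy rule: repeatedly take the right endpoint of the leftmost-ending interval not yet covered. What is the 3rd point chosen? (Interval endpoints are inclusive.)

10

Sort by right endpoint; whenever an interval is uncovered, place a point at its right end.
By right end: [1,4]  [2,5]  [3,6]  [5,7]  [8,10]  [10,11]  [9,12]
[1,4] uncovered → point at 4; [5,7] uncovered → point at 7; [8,10] uncovered → point at 10.
Points: 4, 7, 10 (3 total).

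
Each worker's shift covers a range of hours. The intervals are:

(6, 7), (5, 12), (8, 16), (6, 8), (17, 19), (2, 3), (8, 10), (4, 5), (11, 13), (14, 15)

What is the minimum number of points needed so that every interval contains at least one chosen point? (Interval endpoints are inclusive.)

7

Sorted: [2,3] [4,5] [6,7] [6,8] [8,10] [5,12] [11,13] [14,15] [8,16] [17,19]
{[2,3]} hit by 3; {[4,5]} hit by 5; {[6,7],[6,8]} hit by 7; {[8,10],[5,12]} hit by 10; {[11,13]} hit by 13; {[14,15],[8,16]} hit by 15; {[17,19]} hit by 19.
Points: 3, 5, 7, 10, 13, 15, 19 (7 total).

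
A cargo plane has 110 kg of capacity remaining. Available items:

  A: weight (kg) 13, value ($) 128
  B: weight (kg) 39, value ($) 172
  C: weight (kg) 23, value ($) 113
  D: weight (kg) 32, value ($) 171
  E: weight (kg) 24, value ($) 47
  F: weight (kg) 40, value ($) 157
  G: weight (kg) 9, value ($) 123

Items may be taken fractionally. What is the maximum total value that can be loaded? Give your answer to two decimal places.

680.54

Greedy by value/weight ratio, highest first.
Order: G (123/9=13.67) > A (128/13=9.85) > D (171/32=5.34) > C (113/23=4.91) > B (172/39=4.41) > F (157/40=3.92) > E (47/24=1.96)
Fill: take G (9 @ 123) → take A (13 @ 128) → take D (32 @ 171) → take C (23 @ 113) → take 33/39 of B → 145.54; 110/110 used.
Total value = 680.54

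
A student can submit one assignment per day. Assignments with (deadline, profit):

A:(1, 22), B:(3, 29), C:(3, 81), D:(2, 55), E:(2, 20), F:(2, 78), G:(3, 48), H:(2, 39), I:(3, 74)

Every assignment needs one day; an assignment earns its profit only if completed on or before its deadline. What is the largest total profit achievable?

233

Sort by profit descending; place each in the latest free slot ≤ its deadline.
By profit: C(d3,81), F(d2,78), I(d3,74), D(d2,55), G(d3,48), H(d2,39), B(d3,29), A(d1,22), E(d2,20)
C→slot 3; F→slot 2; I→slot 1; D skipped; G skipped; H skipped; B skipped; A skipped; E skipped.
Profit = 74 + 78 + 81 = 233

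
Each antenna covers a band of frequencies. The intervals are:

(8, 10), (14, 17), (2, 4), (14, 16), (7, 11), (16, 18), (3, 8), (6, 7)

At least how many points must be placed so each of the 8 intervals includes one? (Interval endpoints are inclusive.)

Sort by right endpoint; whenever an interval is uncovered, place a point at its right end.
By right end: [2,4]  [6,7]  [3,8]  [8,10]  [7,11]  [14,16]  [14,17]  [16,18]
[2,4] uncovered → point at 4; [6,7] uncovered → point at 7; [8,10] uncovered → point at 10; [14,16] uncovered → point at 16.
Points: 4, 7, 10, 16 (4 total).

4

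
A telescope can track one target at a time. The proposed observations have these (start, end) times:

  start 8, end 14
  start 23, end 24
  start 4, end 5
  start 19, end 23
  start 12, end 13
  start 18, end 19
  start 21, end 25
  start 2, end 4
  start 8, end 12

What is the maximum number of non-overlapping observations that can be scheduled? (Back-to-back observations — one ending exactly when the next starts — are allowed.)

7

Sort by end time and greedily take each interval whose start is ≥ the last chosen end.
Sorted by end: (2,4)  (4,5)  (8,12)  (12,13)  (8,14)  (18,19)  (19,23)  (23,24)  (21,25)
take (2,4); take (4,5); take (8,12); take (12,13); take (18,19); take (19,23); take (23,24).
Selected 7 observations.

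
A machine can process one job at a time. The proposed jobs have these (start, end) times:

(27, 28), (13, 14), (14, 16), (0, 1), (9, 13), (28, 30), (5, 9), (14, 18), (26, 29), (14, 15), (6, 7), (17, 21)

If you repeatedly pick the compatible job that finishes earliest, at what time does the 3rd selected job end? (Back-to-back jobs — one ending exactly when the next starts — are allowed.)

Order by finish time; keep every interval that doesn't clash with the previous kept one.
Sorted by end: (0,1)  (6,7)  (5,9)  (9,13)  (13,14)  (14,15)  (14,16)  (14,18)  (17,21)  (27,28)  (26,29)  (28,30)
take (0,1); take (6,7); take (9,13); take (13,14); take (14,15); take (17,21); take (27,28); take (28,30).
Selected: (0,1) (6,7) (9,13) (13,14) (14,15) (17,21) (27,28) (28,30)

13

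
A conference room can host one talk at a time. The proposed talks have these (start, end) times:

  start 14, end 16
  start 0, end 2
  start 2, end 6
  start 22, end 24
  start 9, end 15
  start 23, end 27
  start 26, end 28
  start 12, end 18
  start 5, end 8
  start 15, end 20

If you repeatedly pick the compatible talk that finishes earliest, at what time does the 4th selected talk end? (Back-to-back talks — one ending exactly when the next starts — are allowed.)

Sorted by end: (0,2)  (2,6)  (5,8)  (9,15)  (14,16)  (12,18)  (15,20)  (22,24)  (23,27)  (26,28)
take (0,2); take (2,6); take (9,15); skip (14,16); skip (12,18); take (15,20); take (22,24); skip (23,27); take (26,28).
Selected: (0,2) (2,6) (9,15) (15,20) (22,24) (26,28)

20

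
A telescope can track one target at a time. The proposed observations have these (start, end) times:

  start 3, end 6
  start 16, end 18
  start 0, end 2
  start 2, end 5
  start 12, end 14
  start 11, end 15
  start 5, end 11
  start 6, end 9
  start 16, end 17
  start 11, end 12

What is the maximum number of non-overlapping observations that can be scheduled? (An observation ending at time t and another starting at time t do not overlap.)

Sort by end time and greedily take each interval whose start is ≥ the last chosen end.
By end time: (0,2), (2,5), (3,6), (6,9), (5,11), (11,12), (12,14), (11,15), (16,17), (16,18).
Pick (0,2); next start ≥ 2 → (2,5); next start ≥ 5 → (6,9); next start ≥ 9 → (11,12); next start ≥ 12 → (12,14); next start ≥ 14 → (16,17).
Selected 6 observations.

6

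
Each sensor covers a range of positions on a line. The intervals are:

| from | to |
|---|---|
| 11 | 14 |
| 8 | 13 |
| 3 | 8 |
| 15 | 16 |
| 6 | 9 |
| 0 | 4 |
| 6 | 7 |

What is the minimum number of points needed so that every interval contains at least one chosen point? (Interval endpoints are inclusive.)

Sorted: [0,4] [6,7] [3,8] [6,9] [8,13] [11,14] [15,16]
{[0,4]} hit by 4; {[6,7],[3,8],[6,9]} hit by 7; {[8,13],[11,14]} hit by 13; {[15,16]} hit by 16.
Points: 4, 7, 13, 16 (4 total).

4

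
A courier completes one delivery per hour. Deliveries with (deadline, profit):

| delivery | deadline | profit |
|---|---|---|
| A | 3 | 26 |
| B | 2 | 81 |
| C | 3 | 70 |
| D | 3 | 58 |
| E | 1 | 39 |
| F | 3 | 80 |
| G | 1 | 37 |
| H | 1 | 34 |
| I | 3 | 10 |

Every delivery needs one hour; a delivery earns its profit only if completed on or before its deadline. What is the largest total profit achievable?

231

Take jobs in profit order; each goes to the latest open slot no later than its deadline.
By profit: B(d2,81), F(d3,80), C(d3,70), D(d3,58), E(d1,39), G(d1,37), H(d1,34), A(d3,26), I(d3,10)
B→slot 2; F→slot 3; C→slot 1; D skipped; E skipped; G skipped; H skipped; A skipped; I skipped.
Profit = 70 + 81 + 80 = 231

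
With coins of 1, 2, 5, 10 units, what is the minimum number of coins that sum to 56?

7

Greedy: take as many of the largest coin as possible, then repeat with the remainder.
56 = 5×10 + 1×5 + 1×1
Total coins = 5 + 1 + 1 = 7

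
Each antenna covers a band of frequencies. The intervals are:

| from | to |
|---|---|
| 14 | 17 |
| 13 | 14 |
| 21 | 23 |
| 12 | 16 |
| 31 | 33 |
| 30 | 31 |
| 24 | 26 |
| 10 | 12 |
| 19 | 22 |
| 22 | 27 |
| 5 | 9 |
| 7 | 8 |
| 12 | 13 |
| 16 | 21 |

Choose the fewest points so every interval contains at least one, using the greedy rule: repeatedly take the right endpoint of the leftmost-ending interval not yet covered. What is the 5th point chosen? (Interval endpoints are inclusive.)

Sort by right endpoint; whenever an interval is uncovered, place a point at its right end.
By right end: [7,8]  [5,9]  [10,12]  [12,13]  [13,14]  [12,16]  [14,17]  [16,21]  [19,22]  [21,23]  [24,26]  [22,27]  [30,31]  [31,33]
[7,8] uncovered → point at 8; [10,12] uncovered → point at 12; [13,14] uncovered → point at 14; [16,21] uncovered → point at 21; [24,26] uncovered → point at 26; [30,31] uncovered → point at 31.
Points: 8, 12, 14, 21, 26, 31 (6 total).

26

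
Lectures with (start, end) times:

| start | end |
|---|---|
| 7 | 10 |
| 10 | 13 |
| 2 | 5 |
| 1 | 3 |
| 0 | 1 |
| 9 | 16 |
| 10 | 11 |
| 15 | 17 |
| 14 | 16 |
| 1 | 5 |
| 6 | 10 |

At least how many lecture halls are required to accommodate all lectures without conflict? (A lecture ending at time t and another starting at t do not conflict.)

3

Count concurrent intervals with a sweep; the peak is the room count.
Events (time:±→running): 0:+→1 1:-→0 1:+→1 1:+→2 2:+→3 … peak 3.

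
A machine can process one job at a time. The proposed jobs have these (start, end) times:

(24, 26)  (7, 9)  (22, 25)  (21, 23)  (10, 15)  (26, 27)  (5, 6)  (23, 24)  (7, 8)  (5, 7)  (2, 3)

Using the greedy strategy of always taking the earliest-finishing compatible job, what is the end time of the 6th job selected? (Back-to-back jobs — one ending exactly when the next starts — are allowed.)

24

Sorted by end: (2,3)  (5,6)  (5,7)  (7,8)  (7,9)  (10,15)  (21,23)  (23,24)  (22,25)  (24,26)  (26,27)
take (2,3); take (5,6); take (7,8); skip (7,9); take (10,15); take (21,23); take (23,24); take (24,26); take (26,27).
Selected: (2,3) (5,6) (7,8) (10,15) (21,23) (23,24) (24,26) (26,27)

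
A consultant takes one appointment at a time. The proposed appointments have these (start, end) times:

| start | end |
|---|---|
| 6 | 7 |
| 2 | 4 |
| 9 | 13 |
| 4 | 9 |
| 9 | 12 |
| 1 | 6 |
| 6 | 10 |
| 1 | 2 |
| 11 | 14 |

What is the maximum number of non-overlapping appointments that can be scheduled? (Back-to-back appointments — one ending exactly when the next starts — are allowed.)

Sort by end time and greedily take each interval whose start is ≥ the last chosen end.
By end time: (1,2), (2,4), (1,6), (6,7), (4,9), (6,10), (9,12), (9,13), (11,14).
Pick (1,2); next start ≥ 2 → (2,4); next start ≥ 4 → (6,7); next start ≥ 7 → (9,12).
Selected 4 appointments.

4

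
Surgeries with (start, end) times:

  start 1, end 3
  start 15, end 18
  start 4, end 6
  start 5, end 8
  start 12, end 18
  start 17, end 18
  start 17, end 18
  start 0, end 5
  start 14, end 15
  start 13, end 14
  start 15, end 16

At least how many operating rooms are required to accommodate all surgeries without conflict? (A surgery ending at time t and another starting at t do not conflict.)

4

Count concurrent intervals with a sweep; the peak is the room count.
Events (time:±→running): 0:+→1 1:+→2 3:-→1 4:+→2 5:-→1 5:+→2 6:-→1 8:-→0 12:+→1 13:+→2 14:-→1 14:+→2 15:-→1 15:+→2 15:+→3 16:-→2 17:+→3 17:+→4 … peak 4.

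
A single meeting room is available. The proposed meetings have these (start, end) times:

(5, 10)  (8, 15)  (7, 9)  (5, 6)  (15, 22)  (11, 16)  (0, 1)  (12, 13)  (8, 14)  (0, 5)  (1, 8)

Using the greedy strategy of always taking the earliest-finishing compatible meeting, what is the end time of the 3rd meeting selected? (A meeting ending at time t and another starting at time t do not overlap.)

Order by finish time; keep every interval that doesn't clash with the previous kept one.
Sorted by end: (0,1)  (0,5)  (5,6)  (1,8)  (7,9)  (5,10)  (12,13)  (8,14)  (8,15)  (11,16)  (15,22)
take (0,1); skip (0,5); take (5,6); take (7,9); skip (5,10); take (12,13); take (15,22).
Selected: (0,1) (5,6) (7,9) (12,13) (15,22)

9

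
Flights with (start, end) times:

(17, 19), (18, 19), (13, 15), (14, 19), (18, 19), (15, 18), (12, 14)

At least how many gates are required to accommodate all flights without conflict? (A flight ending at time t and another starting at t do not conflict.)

4

starts: [12, 13, 14, 15, 17, 18, 18]
ends:   [14, 15, 18, 19, 19, 19, 19]
s12→1 s13→2 e14→1 s14→2 e15→1 s15→2 s17→3 e18→2 s18→3 s18→4  — peak 4.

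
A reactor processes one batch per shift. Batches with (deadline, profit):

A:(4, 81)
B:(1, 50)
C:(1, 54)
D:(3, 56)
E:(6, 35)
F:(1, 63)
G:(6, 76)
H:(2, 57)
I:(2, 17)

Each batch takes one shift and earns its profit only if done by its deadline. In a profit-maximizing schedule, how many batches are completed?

By profit: A(d4,81), G(d6,76), F(d1,63), H(d2,57), D(d3,56), C(d1,54), B(d1,50), E(d6,35), I(d2,17)
A→slot 4; G→slot 6; F→slot 1; H→slot 2; D→slot 3; C skipped; B skipped; E→slot 5; I skipped.
6 of 9 scheduled.

6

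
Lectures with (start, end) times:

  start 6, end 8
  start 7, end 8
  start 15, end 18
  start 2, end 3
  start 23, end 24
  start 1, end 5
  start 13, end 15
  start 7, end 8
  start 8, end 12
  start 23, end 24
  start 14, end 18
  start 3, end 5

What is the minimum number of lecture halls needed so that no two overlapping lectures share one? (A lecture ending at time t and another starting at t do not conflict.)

3

Count concurrent intervals with a sweep; the peak is the room count.
starts: [1, 2, 3, 6, 7, 7, 8, 13, 14, 15, 23, 23]
ends:   [3, 5, 5, 8, 8, 8, 12, 15, 18, 18, 24, 24]
s1→1 s2→2 e3→1 s3→2 e5→1 e5→0 s6→1 s7→2 s7→3  — peak 3.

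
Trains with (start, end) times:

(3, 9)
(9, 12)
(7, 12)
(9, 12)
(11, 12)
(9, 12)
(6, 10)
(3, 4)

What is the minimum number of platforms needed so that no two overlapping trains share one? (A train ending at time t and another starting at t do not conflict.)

5

The answer is the maximum number of intervals overlapping at any instant.
Events (time:±→running): 3:+→1 3:+→2 4:-→1 6:+→2 7:+→3 9:-→2 9:+→3 9:+→4 9:+→5 … peak 5.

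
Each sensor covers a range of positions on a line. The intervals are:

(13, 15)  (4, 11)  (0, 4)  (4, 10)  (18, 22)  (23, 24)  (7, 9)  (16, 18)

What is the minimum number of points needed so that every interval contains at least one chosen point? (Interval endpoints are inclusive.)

Sorted: [0,4] [7,9] [4,10] [4,11] [13,15] [16,18] [18,22] [23,24]
{[0,4]} hit by 4; {[7,9],[4,10],[4,11]} hit by 9; {[13,15]} hit by 15; {[16,18],[18,22]} hit by 18; {[23,24]} hit by 24.
Points: 4, 9, 15, 18, 24 (5 total).

5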